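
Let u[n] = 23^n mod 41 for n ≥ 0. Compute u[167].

4

u[0] = 1; u[1] = 23; u[2] = 37; u[3] = 31; u[4] = 16; u[5] = 40; u[6] = 18; u[7] = 4; u[8] = 10; u[9] = 25; u[10] = 1.
The sequence repeats with period 10.
(167 - 0) mod 10 = 7, so u[167] = u[7] = 4.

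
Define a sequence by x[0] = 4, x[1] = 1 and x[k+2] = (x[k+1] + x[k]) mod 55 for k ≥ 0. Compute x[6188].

18

Listing terms: x[0] = 4,  x[1] = 1,  x[2] = 5,  x[3] = 6,  x[4] = 11,  x[5] = 17,  x[6] = 28,  x[7] = 45,  x[8] = 18,  x[9] = 8,  x[10] = 26,  x[11] = 34,  x[12] = 5,  x[13] = 39,  x[14] = 44,  x[15] = 28,  x[16] = 17,  x[17] = 45,  x[18] = 7,  x[19] = 52,  x[20] = 4,  x[21] = 1.
Since (x[20], x[21]) = (x[0], x[1]) = (4, 1) (two consecutive terms determine the rest), the sequence is periodic with period 20.
(6188 - 0) mod 20 = 8, so x[6188] = x[8] = 18.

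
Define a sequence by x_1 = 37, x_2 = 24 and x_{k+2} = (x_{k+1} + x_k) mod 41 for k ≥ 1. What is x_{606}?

26

Listing terms: x_1 = 37; x_2 = 24; x_3 = 20; x_4 = 3; x_5 = 23; x_6 = 26; x_7 = 8; x_8 = 34; x_9 = 1; x_{10} = 35; x_{11} = 36; x_{12} = 30; x_{13} = 25; x_{14} = 14; x_{15} = 39; x_{16} = 12; x_{17} = 10; x_{18} = 22; x_{19} = 32; x_{20} = 13; x_{21} = 4; x_{22} = 17; x_{23} = 21; x_{24} = 38; x_{25} = 18; x_{26} = 15; x_{27} = 33; x_{28} = 7; x_{29} = 40; x_{30} = 6; x_{31} = 5; x_{32} = 11; x_{33} = 16; x_{34} = 27; x_{35} = 2; x_{36} = 29; x_{37} = 31; x_{38} = 19; x_{39} = 9; x_{40} = 28; x_{41} = 37; x_{42} = 24.
The sequence repeats with period 40.
So x_{606} = x_{1 + ((606-1) mod 40)} = x_6 = 26.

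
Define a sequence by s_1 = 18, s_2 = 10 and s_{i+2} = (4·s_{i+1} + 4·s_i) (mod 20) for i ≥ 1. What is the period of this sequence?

Computing terms: s_1 = 18; s_2 = 10; s_3 = 12; s_4 = 8; s_5 = 0; s_6 = 12; s_7 = 8.
Since (s_6, s_7) = (s_3, s_4) = (12, 8) (two consecutive terms determine the rest), the sequence is eventually periodic: after a pre-period of length 2 it cycles with period 3.

3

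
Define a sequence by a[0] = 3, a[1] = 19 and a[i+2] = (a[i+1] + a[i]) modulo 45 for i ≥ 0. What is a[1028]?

Computing terms: a[0] = 3, a[1] = 19, a[2] = 22, a[3] = 41, a[4] = 18, a[5] = 14, a[6] = 32, a[7] = 1, a[8] = 33, a[9] = 34, a[10] = 22, a[11] = 11, a[12] = 33, a[13] = 44, a[14] = 32, a[15] = 31, a[16] = 18, a[17] = 4, a[18] = 22, a[19] = 26, a[20] = 3, a[21] = 29, a[22] = 32, a[23] = 16, a[24] = 3, a[25] = 19.
The sequence repeats with period 24.
So a[1028] = a[0 + ((1028-0) mod 24)] = a[20] = 3.

3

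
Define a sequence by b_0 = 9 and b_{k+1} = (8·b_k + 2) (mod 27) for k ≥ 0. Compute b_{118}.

We have b_0 = 9,  b_1 = 20,  b_2 = 0,  b_3 = 2,  b_4 = 18,  b_5 = 11,  b_6 = 9.
The sequence repeats with period 6.
So b_{118} = b_{0 + ((118-0) mod 6)} = b_4 = 18.

18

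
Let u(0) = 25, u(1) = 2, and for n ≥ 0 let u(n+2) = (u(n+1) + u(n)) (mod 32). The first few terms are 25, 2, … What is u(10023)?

Listing terms: u(0) = 25, u(1) = 2, u(2) = 27, u(3) = 29, u(4) = 24, u(5) = 21, u(6) = 13, u(7) = 2, u(8) = 15, u(9) = 17, u(10) = 0, u(11) = 17, u(12) = 17, u(13) = 2, u(14) = 19, u(15) = 21, u(16) = 8, u(17) = 29, u(18) = 5, u(19) = 2, u(20) = 7, u(21) = 9, u(22) = 16, u(23) = 25, u(24) = 9, u(25) = 2, u(26) = 11, u(27) = 13, u(28) = 24, u(29) = 5, u(30) = 29, u(31) = 2, u(32) = 31, u(33) = 1, u(34) = 0, u(35) = 1, u(36) = 1, u(37) = 2, u(38) = 3, u(39) = 5, u(40) = 8, u(41) = 13, u(42) = 21, u(43) = 2, u(44) = 23, u(45) = 25, u(46) = 16, u(47) = 9, u(48) = 25, u(49) = 2.
The sequence repeats with period 48.
So u(10023) = u(0 + ((10023-0) mod 48)) = u(39) = 5.

5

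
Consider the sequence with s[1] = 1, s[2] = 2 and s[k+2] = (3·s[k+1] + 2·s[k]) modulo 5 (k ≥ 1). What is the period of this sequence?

24

Listing terms: s[1] = 1,  s[2] = 2,  s[3] = 3,  s[4] = 3,  s[5] = 0,  s[6] = 1,  s[7] = 3,  s[8] = 1,  s[9] = 4,  s[10] = 4,  s[11] = 0,  s[12] = 3,  s[13] = 4,  s[14] = 3,  s[15] = 2,  s[16] = 2,  s[17] = 0,  s[18] = 4,  s[19] = 2,  s[20] = 4,  s[21] = 1,  s[22] = 1,  s[23] = 0,  s[24] = 2,  s[25] = 1,  s[26] = 2.
Since (s[25], s[26]) = (s[1], s[2]) = (1, 2) (two consecutive terms determine the rest), the sequence is periodic with period 24.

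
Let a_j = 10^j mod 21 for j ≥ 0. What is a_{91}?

Computing terms: a_0 = 1,  a_1 = 10,  a_2 = 16,  a_3 = 13,  a_4 = 4,  a_5 = 19,  a_6 = 1.
Since a_6 = a_0 = 1, the sequence is periodic with period 6.
(91 - 0) mod 6 = 1, so a_{91} = a_1 = 10.

10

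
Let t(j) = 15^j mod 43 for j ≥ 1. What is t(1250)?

31

We have t(1) = 15, t(2) = 10, t(3) = 21, t(4) = 14, t(5) = 38, t(6) = 11, t(7) = 36, t(8) = 24, t(9) = 16, t(10) = 25, t(11) = 31, t(12) = 35, t(13) = 9, t(14) = 6, t(15) = 4, t(16) = 17, t(17) = 40, t(18) = 41, t(19) = 13, t(20) = 23, t(21) = 1, t(22) = 15.
The sequence repeats with period 21.
(1250 - 1) mod 21 = 10, so t(1250) = t(11) = 31.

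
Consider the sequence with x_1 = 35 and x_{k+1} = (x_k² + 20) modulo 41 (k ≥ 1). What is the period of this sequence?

5

We have x_1 = 35, x_2 = 15, x_3 = 40, x_4 = 21, x_5 = 10, x_6 = 38, x_7 = 29, x_8 = 0, x_9 = 20, x_{10} = 10.
Since x_{10} = x_5 = 10, the sequence is eventually periodic: after a pre-period of length 4 it cycles with period 5.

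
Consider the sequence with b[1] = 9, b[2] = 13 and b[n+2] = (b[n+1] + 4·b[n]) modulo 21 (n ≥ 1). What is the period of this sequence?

Listing terms: b[1] = 9,  b[2] = 13,  b[3] = 7,  b[4] = 17,  b[5] = 3,  b[6] = 8,  b[7] = 20,  b[8] = 10,  b[9] = 6,  b[10] = 4,  b[11] = 7,  b[12] = 2,  b[13] = 9,  b[14] = 17,  b[15] = 11,  b[16] = 16,  b[17] = 18,  b[18] = 19,  b[19] = 7,  b[20] = 20,  b[21] = 6,  b[22] = 2,  b[23] = 5,  b[24] = 13,  b[25] = 12,  b[26] = 1,  b[27] = 7,  b[28] = 11,  b[29] = 18,  b[30] = 20,  b[31] = 8,  b[32] = 4,  b[33] = 15,  b[34] = 10,  b[35] = 7,  b[36] = 5,  b[37] = 12,  b[38] = 11,  b[39] = 17,  b[40] = 19,  b[41] = 3,  b[42] = 16,  b[43] = 7,  b[44] = 8,  b[45] = 15,  b[46] = 5,  b[47] = 2,  b[48] = 1,  b[49] = 9,  b[50] = 13.
The sequence repeats with period 48.

48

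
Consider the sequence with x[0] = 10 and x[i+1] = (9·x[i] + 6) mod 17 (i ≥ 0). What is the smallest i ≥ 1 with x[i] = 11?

x[0] = 10; x[1] = 11; x[2] = 3; x[3] = 16; x[4] = 14; x[5] = 13; x[6] = 4; x[7] = 8; x[8] = 10.
The sequence repeats with period 8.
The value 11 first appears (with i ≥ 1) at x[1].

1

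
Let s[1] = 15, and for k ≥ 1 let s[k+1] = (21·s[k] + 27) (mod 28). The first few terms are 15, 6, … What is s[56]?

20

We have s[1] = 15; s[2] = 6; s[3] = 13; s[4] = 20; s[5] = 27; s[6] = 6.
Since s[6] = s[2] = 6, the sequence is eventually periodic: after a pre-period of length 1 it cycles with period 4.
For k ≥ 2, s[k] depends only on (k - 2) mod 4. (56 - 2) mod 4 = 2, so s[56] = s[4] = 20.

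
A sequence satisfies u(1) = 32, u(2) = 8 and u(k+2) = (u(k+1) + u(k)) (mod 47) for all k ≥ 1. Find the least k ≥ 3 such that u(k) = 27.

25

u(1) = 32,  u(2) = 8,  u(3) = 40,  u(4) = 1,  u(5) = 41,  u(6) = 42,  u(7) = 36,  u(8) = 31,  u(9) = 20,  u(10) = 4,  u(11) = 24,  u(12) = 28,  u(13) = 5,  u(14) = 33,  u(15) = 38,  u(16) = 24,  u(17) = 15,  u(18) = 39,  u(19) = 7,  u(20) = 46,  u(21) = 6,  u(22) = 5,  u(23) = 11,  u(24) = 16,  u(25) = 27,  u(26) = 43,  u(27) = 23,  u(28) = 19,  u(29) = 42,  u(30) = 14,  u(31) = 9,  u(32) = 23,  u(33) = 32,  u(34) = 8.
The sequence repeats with period 32.
The value 27 first appears (with k ≥ 3) at u(25).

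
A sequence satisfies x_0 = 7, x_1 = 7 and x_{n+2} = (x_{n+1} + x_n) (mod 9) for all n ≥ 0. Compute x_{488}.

4

Listing terms: x_0 = 7; x_1 = 7; x_2 = 5; x_3 = 3; x_4 = 8; x_5 = 2; x_6 = 1; x_7 = 3; x_8 = 4; x_9 = 7; x_{10} = 2; x_{11} = 0; x_{12} = 2; x_{13} = 2; x_{14} = 4; x_{15} = 6; x_{16} = 1; x_{17} = 7; x_{18} = 8; x_{19} = 6; x_{20} = 5; x_{21} = 2; x_{22} = 7; x_{23} = 0; x_{24} = 7; x_{25} = 7.
Since (x_{24}, x_{25}) = (x_0, x_1) = (7, 7) (two consecutive terms determine the rest), the sequence is periodic with period 24.
(488 - 0) mod 24 = 8, so x_{488} = x_8 = 4.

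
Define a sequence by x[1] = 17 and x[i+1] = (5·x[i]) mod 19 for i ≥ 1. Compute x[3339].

11

Listing terms: x[1] = 17,  x[2] = 9,  x[3] = 7,  x[4] = 16,  x[5] = 4,  x[6] = 1,  x[7] = 5,  x[8] = 6,  x[9] = 11,  x[10] = 17.
Since x[10] = x[1] = 17, the sequence is periodic with period 9.
(3339 - 1) mod 9 = 8, so x[3339] = x[9] = 11.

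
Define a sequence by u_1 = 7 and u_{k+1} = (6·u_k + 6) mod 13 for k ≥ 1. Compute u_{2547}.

Listing terms: u_1 = 7, u_2 = 9, u_3 = 8, u_4 = 2, u_5 = 5, u_6 = 10, u_7 = 1, u_8 = 12, u_9 = 0, u_{10} = 6, u_{11} = 3, u_{12} = 11, u_{13} = 7.
The sequence repeats with period 12.
(2547 - 1) mod 12 = 2, so u_{2547} = u_3 = 8.

8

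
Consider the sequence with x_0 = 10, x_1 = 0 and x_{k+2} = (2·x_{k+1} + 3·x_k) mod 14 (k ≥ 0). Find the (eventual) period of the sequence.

6

Computing terms: x_0 = 10, x_1 = 0, x_2 = 2, x_3 = 4, x_4 = 0, x_5 = 12, x_6 = 10, x_7 = 0.
Since (x_6, x_7) = (x_0, x_1) = (10, 0) (two consecutive terms determine the rest), the sequence is periodic with period 6.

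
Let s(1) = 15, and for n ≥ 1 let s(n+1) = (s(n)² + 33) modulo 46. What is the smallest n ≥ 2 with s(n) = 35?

3

Listing terms: s(1) = 15; s(2) = 28; s(3) = 35; s(4) = 16; s(5) = 13; s(6) = 18; s(7) = 35.
Since s(7) = s(3) = 35, the sequence is eventually periodic: after a pre-period of length 2 it cycles with period 4.
The value 35 first appears (with n ≥ 2) at s(3).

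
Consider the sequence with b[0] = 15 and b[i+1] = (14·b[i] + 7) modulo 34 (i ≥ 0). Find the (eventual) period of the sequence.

We have b[0] = 15,  b[1] = 13,  b[2] = 19,  b[3] = 1,  b[4] = 21,  b[5] = 29,  b[6] = 5,  b[7] = 9,  b[8] = 31,  b[9] = 33,  b[10] = 27,  b[11] = 11,  b[12] = 25,  b[13] = 17,  b[14] = 7,  b[15] = 3,  b[16] = 15.
The sequence repeats with period 16.

16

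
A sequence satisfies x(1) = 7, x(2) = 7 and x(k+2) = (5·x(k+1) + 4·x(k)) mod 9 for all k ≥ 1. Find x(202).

Computing terms: x(1) = 7; x(2) = 7; x(3) = 0; x(4) = 1; x(5) = 5; x(6) = 2; x(7) = 3; x(8) = 5; x(9) = 1; x(10) = 7; x(11) = 3; x(12) = 7; x(13) = 2; x(14) = 2; x(15) = 0; x(16) = 8; x(17) = 4; x(18) = 7; x(19) = 6; x(20) = 4; x(21) = 8; x(22) = 2; x(23) = 6; x(24) = 2; x(25) = 7; x(26) = 7.
The sequence repeats with period 24.
So x(202) = x(1 + ((202-1) mod 24)) = x(10) = 7.

7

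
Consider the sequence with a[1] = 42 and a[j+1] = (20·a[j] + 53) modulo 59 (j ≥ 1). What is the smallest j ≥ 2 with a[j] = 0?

We have a[1] = 42; a[2] = 8; a[3] = 36; a[4] = 6; a[5] = 55; a[6] = 32; a[7] = 44; a[8] = 48; a[9] = 10; a[10] = 17; a[11] = 39; a[12] = 7; a[13] = 16; a[14] = 19; a[15] = 20; a[16] = 40; a[17] = 27; a[18] = 3; a[19] = 54; a[20] = 12; a[21] = 57; a[22] = 13; a[23] = 18; a[24] = 0; a[25] = 53; a[26] = 51; a[27] = 11; a[28] = 37; a[29] = 26; a[30] = 42.
Since a[30] = a[1] = 42, the sequence is periodic with period 29.
The value 0 first appears (with j ≥ 2) at a[24].

24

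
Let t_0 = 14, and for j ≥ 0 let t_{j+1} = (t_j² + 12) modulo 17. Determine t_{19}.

t_0 = 14,  t_1 = 4,  t_2 = 11,  t_3 = 14.
The sequence repeats with period 3.
(19 - 0) mod 3 = 1, so t_{19} = t_1 = 4.

4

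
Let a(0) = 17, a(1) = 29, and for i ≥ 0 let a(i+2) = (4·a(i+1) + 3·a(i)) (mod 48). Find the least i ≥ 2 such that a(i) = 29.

a(0) = 17, a(1) = 29, a(2) = 23, a(3) = 35, a(4) = 17, a(5) = 29.
Since (a(4), a(5)) = (a(0), a(1)) = (17, 29) (two consecutive terms determine the rest), the sequence is periodic with period 4.
The value 29 next appears (with i ≥ 2) at a(5).

5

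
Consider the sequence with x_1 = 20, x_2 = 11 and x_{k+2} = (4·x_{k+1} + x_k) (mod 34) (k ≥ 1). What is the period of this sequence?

Computing terms: x_1 = 20, x_2 = 11, x_3 = 30, x_4 = 29, x_5 = 10, x_6 = 1, x_7 = 14, x_8 = 23, x_9 = 4, x_{10} = 5, x_{11} = 24, x_{12} = 33, x_{13} = 20, x_{14} = 11.
Since (x_{13}, x_{14}) = (x_1, x_2) = (20, 11) (two consecutive terms determine the rest), the sequence is periodic with period 12.

12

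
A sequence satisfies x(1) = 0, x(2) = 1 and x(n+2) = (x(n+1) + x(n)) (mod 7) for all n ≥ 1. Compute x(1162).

6

x(1) = 0,  x(2) = 1,  x(3) = 1,  x(4) = 2,  x(5) = 3,  x(6) = 5,  x(7) = 1,  x(8) = 6,  x(9) = 0,  x(10) = 6,  x(11) = 6,  x(12) = 5,  x(13) = 4,  x(14) = 2,  x(15) = 6,  x(16) = 1,  x(17) = 0,  x(18) = 1.
The sequence repeats with period 16.
(1162 - 1) mod 16 = 9, so x(1162) = x(10) = 6.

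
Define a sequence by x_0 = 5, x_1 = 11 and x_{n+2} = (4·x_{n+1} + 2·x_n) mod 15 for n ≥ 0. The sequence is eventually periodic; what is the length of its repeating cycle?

12

We have x_0 = 5; x_1 = 11; x_2 = 9; x_3 = 13; x_4 = 10; x_5 = 6; x_6 = 14; x_7 = 8; x_8 = 0; x_9 = 1; x_{10} = 4; x_{11} = 3; x_{12} = 5; x_{13} = 11.
The sequence repeats with period 12.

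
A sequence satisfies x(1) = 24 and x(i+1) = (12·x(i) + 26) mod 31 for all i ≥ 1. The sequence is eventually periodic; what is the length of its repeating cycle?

Listing terms: x(1) = 24; x(2) = 4; x(3) = 12; x(4) = 15; x(5) = 20; x(6) = 18; x(7) = 25; x(8) = 16; x(9) = 1; x(10) = 7; x(11) = 17; x(12) = 13; x(13) = 27; x(14) = 9; x(15) = 10; x(16) = 22; x(17) = 11; x(18) = 3; x(19) = 0; x(20) = 26; x(21) = 28; x(22) = 21; x(23) = 30; x(24) = 14; x(25) = 8; x(26) = 29; x(27) = 2; x(28) = 19; x(29) = 6; x(30) = 5; x(31) = 24.
Since x(31) = x(1) = 24, the sequence is periodic with period 30.

30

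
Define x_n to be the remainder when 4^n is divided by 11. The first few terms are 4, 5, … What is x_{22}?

Listing terms: x_1 = 4; x_2 = 5; x_3 = 9; x_4 = 3; x_5 = 1; x_6 = 4.
The sequence repeats with period 5.
(22 - 1) mod 5 = 1, so x_{22} = x_2 = 5.

5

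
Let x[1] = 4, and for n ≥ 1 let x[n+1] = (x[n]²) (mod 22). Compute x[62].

Computing terms: x[1] = 4,  x[2] = 16,  x[3] = 14,  x[4] = 20,  x[5] = 4.
The sequence repeats with period 4.
(62 - 1) mod 4 = 1, so x[62] = x[2] = 16.

16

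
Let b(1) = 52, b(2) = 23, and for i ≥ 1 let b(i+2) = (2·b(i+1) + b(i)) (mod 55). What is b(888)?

We have b(1) = 52, b(2) = 23, b(3) = 43, b(4) = 54, b(5) = 41, b(6) = 26, b(7) = 38, b(8) = 47, b(9) = 22, b(10) = 36, b(11) = 39, b(12) = 4, b(13) = 47, b(14) = 43, b(15) = 23, b(16) = 34, b(17) = 36, b(18) = 51, b(19) = 28, b(20) = 52, b(21) = 22, b(22) = 41, b(23) = 49, b(24) = 29, b(25) = 52, b(26) = 23.
Since (b(25), b(26)) = (b(1), b(2)) = (52, 23) (two consecutive terms determine the rest), the sequence is periodic with period 24.
So b(888) = b(1 + ((888-1) mod 24)) = b(24) = 29.

29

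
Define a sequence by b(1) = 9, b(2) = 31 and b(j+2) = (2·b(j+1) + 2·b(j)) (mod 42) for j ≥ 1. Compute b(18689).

22

b(1) = 9, b(2) = 31, b(3) = 38, b(4) = 12, b(5) = 16, b(6) = 14, b(7) = 18, b(8) = 22, b(9) = 38, b(10) = 36, b(11) = 22, b(12) = 32, b(13) = 24, b(14) = 28, b(15) = 20, b(16) = 12, b(17) = 22, b(18) = 26, b(19) = 12, b(20) = 34, b(21) = 8, b(22) = 0, b(23) = 16, b(24) = 32, b(25) = 12, b(26) = 4, b(27) = 32, b(28) = 30, b(29) = 40, b(30) = 14, b(31) = 24, b(32) = 34, b(33) = 32, b(34) = 6, b(35) = 34, b(36) = 38, b(37) = 18, b(38) = 28, b(39) = 8, b(40) = 30, b(41) = 34, b(42) = 2, b(43) = 30, b(44) = 22, b(45) = 20, b(46) = 0, b(47) = 40, b(48) = 38, b(49) = 30, b(50) = 10, b(51) = 38, b(52) = 12.
Since (b(51), b(52)) = (b(3), b(4)) = (38, 12) (two consecutive terms determine the rest), the sequence is eventually periodic: after a pre-period of length 2 it cycles with period 48.
For j ≥ 3, b(j) depends only on (j - 3) mod 48. (18689 - 3) mod 48 = 14, so b(18689) = b(17) = 22.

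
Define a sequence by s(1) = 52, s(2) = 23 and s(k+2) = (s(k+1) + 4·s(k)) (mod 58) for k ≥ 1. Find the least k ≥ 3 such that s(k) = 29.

5

We have s(1) = 52; s(2) = 23; s(3) = 57; s(4) = 33; s(5) = 29; s(6) = 45; s(7) = 45; s(8) = 51; s(9) = 57; s(10) = 29; s(11) = 25; s(12) = 25; s(13) = 9; s(14) = 51; s(15) = 29; s(16) = 1; s(17) = 1; s(18) = 5; s(19) = 9; s(20) = 29; s(21) = 7; s(22) = 7; s(23) = 35; s(24) = 5; s(25) = 29; s(26) = 49; s(27) = 49; s(28) = 13; s(29) = 35; s(30) = 29; s(31) = 53; s(32) = 53; s(33) = 33; s(34) = 13; s(35) = 29; s(36) = 23; s(37) = 23; s(38) = 57.
Since (s(37), s(38)) = (s(2), s(3)) = (23, 57) (two consecutive terms determine the rest), the sequence is eventually periodic: after a pre-period of length 1 it cycles with period 35.
The value 29 first appears (with k ≥ 3) at s(5).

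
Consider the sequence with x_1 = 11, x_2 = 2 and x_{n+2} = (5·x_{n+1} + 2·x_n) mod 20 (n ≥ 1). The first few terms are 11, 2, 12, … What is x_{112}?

16

x_1 = 11; x_2 = 2; x_3 = 12; x_4 = 4; x_5 = 4; x_6 = 8; x_7 = 8; x_8 = 16; x_9 = 16; x_{10} = 12; x_{11} = 12; x_{12} = 4.
Since (x_{11}, x_{12}) = (x_3, x_4) = (12, 4) (two consecutive terms determine the rest), the sequence is eventually periodic: after a pre-period of length 2 it cycles with period 8.
For n ≥ 3, x_n depends only on (n - 3) mod 8. (112 - 3) mod 8 = 5, so x_{112} = x_8 = 16.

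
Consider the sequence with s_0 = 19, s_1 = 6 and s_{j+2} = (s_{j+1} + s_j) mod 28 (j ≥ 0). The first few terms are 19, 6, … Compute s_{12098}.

Computing terms: s_0 = 19, s_1 = 6, s_2 = 25, s_3 = 3, s_4 = 0, s_5 = 3, s_6 = 3, s_7 = 6, s_8 = 9, s_9 = 15, s_{10} = 24, s_{11} = 11, s_{12} = 7, s_{13} = 18, s_{14} = 25, s_{15} = 15, s_{16} = 12, s_{17} = 27, s_{18} = 11, s_{19} = 10, s_{20} = 21, s_{21} = 3, s_{22} = 24, s_{23} = 27, s_{24} = 23, s_{25} = 22, s_{26} = 17, s_{27} = 11, s_{28} = 0, s_{29} = 11, s_{30} = 11, s_{31} = 22, s_{32} = 5, s_{33} = 27, s_{34} = 4, s_{35} = 3, s_{36} = 7, s_{37} = 10, s_{38} = 17, s_{39} = 27, s_{40} = 16, s_{41} = 15, s_{42} = 3, s_{43} = 18, s_{44} = 21, s_{45} = 11, s_{46} = 4, s_{47} = 15, s_{48} = 19, s_{49} = 6.
Since (s_{48}, s_{49}) = (s_0, s_1) = (19, 6) (two consecutive terms determine the rest), the sequence is periodic with period 48.
So s_{12098} = s_{0 + ((12098-0) mod 48)} = s_2 = 25.

25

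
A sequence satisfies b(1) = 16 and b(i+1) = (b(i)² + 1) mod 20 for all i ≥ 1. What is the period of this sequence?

b(1) = 16; b(2) = 17; b(3) = 10; b(4) = 1; b(5) = 2; b(6) = 5; b(7) = 6; b(8) = 17.
Since b(8) = b(2) = 17, the sequence is eventually periodic: after a pre-period of length 1 it cycles with period 6.

6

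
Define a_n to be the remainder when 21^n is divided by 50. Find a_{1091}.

Computing terms: a_1 = 21; a_2 = 41; a_3 = 11; a_4 = 31; a_5 = 1; a_6 = 21.
Since a_6 = a_1 = 21, the sequence is periodic with period 5.
So a_{1091} = a_{1 + ((1091-1) mod 5)} = a_1 = 21.

21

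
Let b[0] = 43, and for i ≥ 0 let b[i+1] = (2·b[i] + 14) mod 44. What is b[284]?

b[0] = 43, b[1] = 12, b[2] = 38, b[3] = 2, b[4] = 18, b[5] = 6, b[6] = 26, b[7] = 22, b[8] = 14, b[9] = 42, b[10] = 10, b[11] = 34, b[12] = 38.
Since b[12] = b[2] = 38, the sequence is eventually periodic: after a pre-period of length 2 it cycles with period 10.
For i ≥ 2, b[i] depends only on (i - 2) mod 10. (284 - 2) mod 10 = 2, so b[284] = b[4] = 18.

18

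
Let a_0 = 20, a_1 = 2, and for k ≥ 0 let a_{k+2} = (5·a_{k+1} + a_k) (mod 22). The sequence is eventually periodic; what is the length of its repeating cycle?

24

Listing terms: a_0 = 20; a_1 = 2; a_2 = 8; a_3 = 20; a_4 = 20; a_5 = 10; a_6 = 4; a_7 = 8; a_8 = 0; a_9 = 8; a_{10} = 18; a_{11} = 10; a_{12} = 2; a_{13} = 20; a_{14} = 14; a_{15} = 2; a_{16} = 2; a_{17} = 12; a_{18} = 18; a_{19} = 14; a_{20} = 0; a_{21} = 14; a_{22} = 4; a_{23} = 12; a_{24} = 20; a_{25} = 2.
The sequence repeats with period 24.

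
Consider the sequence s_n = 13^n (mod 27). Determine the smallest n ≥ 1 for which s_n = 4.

Computing terms: s_0 = 1,  s_1 = 13,  s_2 = 7,  s_3 = 10,  s_4 = 22,  s_5 = 16,  s_6 = 19,  s_7 = 4,  s_8 = 25,  s_9 = 1.
The sequence repeats with period 9.
The value 4 first appears (with n ≥ 1) at s_7.

7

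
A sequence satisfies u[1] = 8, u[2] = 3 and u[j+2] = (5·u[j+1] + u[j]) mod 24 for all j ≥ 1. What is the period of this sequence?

24

u[1] = 8; u[2] = 3; u[3] = 23; u[4] = 22; u[5] = 13; u[6] = 15; u[7] = 16; u[8] = 23; u[9] = 11; u[10] = 6; u[11] = 17; u[12] = 19; u[13] = 16; u[14] = 3; u[15] = 7; u[16] = 14; u[17] = 5; u[18] = 15; u[19] = 8; u[20] = 7; u[21] = 19; u[22] = 6; u[23] = 1; u[24] = 11; u[25] = 8; u[26] = 3.
The sequence repeats with period 24.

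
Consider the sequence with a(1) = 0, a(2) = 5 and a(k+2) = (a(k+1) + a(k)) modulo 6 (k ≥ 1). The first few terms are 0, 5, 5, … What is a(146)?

We have a(1) = 0, a(2) = 5, a(3) = 5, a(4) = 4, a(5) = 3, a(6) = 1, a(7) = 4, a(8) = 5, a(9) = 3, a(10) = 2, a(11) = 5, a(12) = 1, a(13) = 0, a(14) = 1, a(15) = 1, a(16) = 2, a(17) = 3, a(18) = 5, a(19) = 2, a(20) = 1, a(21) = 3, a(22) = 4, a(23) = 1, a(24) = 5, a(25) = 0, a(26) = 5.
The sequence repeats with period 24.
(146 - 1) mod 24 = 1, so a(146) = a(2) = 5.

5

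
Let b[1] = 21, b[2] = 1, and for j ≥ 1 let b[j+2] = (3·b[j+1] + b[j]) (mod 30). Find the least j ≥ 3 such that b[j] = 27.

b[1] = 21, b[2] = 1, b[3] = 24, b[4] = 13, b[5] = 3, b[6] = 22, b[7] = 9, b[8] = 19, b[9] = 6, b[10] = 7, b[11] = 27, b[12] = 28, b[13] = 21, b[14] = 1.
Since (b[13], b[14]) = (b[1], b[2]) = (21, 1) (two consecutive terms determine the rest), the sequence is periodic with period 12.
The value 27 first appears (with j ≥ 3) at b[11].

11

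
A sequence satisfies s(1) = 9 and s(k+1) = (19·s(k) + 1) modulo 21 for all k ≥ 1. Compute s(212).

s(1) = 9, s(2) = 4, s(3) = 14, s(4) = 15, s(5) = 13, s(6) = 17, s(7) = 9.
Since s(7) = s(1) = 9, the sequence is periodic with period 6.
So s(212) = s(1 + ((212-1) mod 6)) = s(2) = 4.

4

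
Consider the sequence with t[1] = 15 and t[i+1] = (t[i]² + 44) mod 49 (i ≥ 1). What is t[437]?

t[1] = 15,  t[2] = 24,  t[3] = 32,  t[4] = 39,  t[5] = 46,  t[6] = 4,  t[7] = 11,  t[8] = 18,  t[9] = 25,  t[10] = 32.
Since t[10] = t[3] = 32, the sequence is eventually periodic: after a pre-period of length 2 it cycles with period 7.
For i ≥ 3, t[i] depends only on (i - 3) mod 7. (437 - 3) mod 7 = 0, so t[437] = t[3] = 32.

32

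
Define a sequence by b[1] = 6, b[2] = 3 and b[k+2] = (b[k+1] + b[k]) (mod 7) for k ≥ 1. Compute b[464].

Listing terms: b[1] = 6; b[2] = 3; b[3] = 2; b[4] = 5; b[5] = 0; b[6] = 5; b[7] = 5; b[8] = 3; b[9] = 1; b[10] = 4; b[11] = 5; b[12] = 2; b[13] = 0; b[14] = 2; b[15] = 2; b[16] = 4; b[17] = 6; b[18] = 3.
The sequence repeats with period 16.
(464 - 1) mod 16 = 15, so b[464] = b[16] = 4.

4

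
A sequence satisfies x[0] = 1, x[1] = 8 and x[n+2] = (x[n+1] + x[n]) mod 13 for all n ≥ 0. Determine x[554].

1

Listing terms: x[0] = 1,  x[1] = 8,  x[2] = 9,  x[3] = 4,  x[4] = 0,  x[5] = 4,  x[6] = 4,  x[7] = 8,  x[8] = 12,  x[9] = 7,  x[10] = 6,  x[11] = 0,  x[12] = 6,  x[13] = 6,  x[14] = 12,  x[15] = 5,  x[16] = 4,  x[17] = 9,  x[18] = 0,  x[19] = 9,  x[20] = 9,  x[21] = 5,  x[22] = 1,  x[23] = 6,  x[24] = 7,  x[25] = 0,  x[26] = 7,  x[27] = 7,  x[28] = 1,  x[29] = 8.
The sequence repeats with period 28.
So x[554] = x[0 + ((554-0) mod 28)] = x[22] = 1.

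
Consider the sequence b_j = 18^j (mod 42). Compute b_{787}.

18

We have b_0 = 1, b_1 = 18, b_2 = 30, b_3 = 36, b_4 = 18.
Since b_4 = b_1 = 18, the sequence is eventually periodic: after a pre-period of length 1 it cycles with period 3.
For j ≥ 1, b_j depends only on (j - 1) mod 3. (787 - 1) mod 3 = 0, so b_{787} = b_1 = 18.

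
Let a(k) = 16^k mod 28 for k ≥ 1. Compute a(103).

Listing terms: a(1) = 16; a(2) = 4; a(3) = 8; a(4) = 16.
The sequence repeats with period 3.
(103 - 1) mod 3 = 0, so a(103) = a(1) = 16.

16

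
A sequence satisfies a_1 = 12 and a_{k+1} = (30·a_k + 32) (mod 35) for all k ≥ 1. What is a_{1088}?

Computing terms: a_1 = 12, a_2 = 7, a_3 = 32, a_4 = 12.
Since a_4 = a_1 = 12, the sequence is periodic with period 3.
So a_{1088} = a_{1 + ((1088-1) mod 3)} = a_2 = 7.

7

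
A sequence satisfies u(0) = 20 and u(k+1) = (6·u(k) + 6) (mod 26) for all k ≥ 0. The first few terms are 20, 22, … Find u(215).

Computing terms: u(0) = 20; u(1) = 22; u(2) = 8; u(3) = 2; u(4) = 18; u(5) = 10; u(6) = 14; u(7) = 12; u(8) = 0; u(9) = 6; u(10) = 16; u(11) = 24; u(12) = 20.
The sequence repeats with period 12.
So u(215) = u(0 + ((215-0) mod 12)) = u(11) = 24.

24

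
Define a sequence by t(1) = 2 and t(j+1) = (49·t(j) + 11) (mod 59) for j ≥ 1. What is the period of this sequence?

t(1) = 2, t(2) = 50, t(3) = 42, t(4) = 4, t(5) = 30, t(6) = 6, t(7) = 10, t(8) = 29, t(9) = 16, t(10) = 28, t(11) = 26, t(12) = 46, t(13) = 23, t(14) = 17, t(15) = 18, t(16) = 8, t(17) = 49, t(18) = 52, t(19) = 22, t(20) = 27, t(21) = 36, t(22) = 5, t(23) = 20, t(24) = 47, t(25) = 13, t(26) = 58, t(27) = 21, t(28) = 37, t(29) = 54, t(30) = 2.
Since t(30) = t(1) = 2, the sequence is periodic with period 29.

29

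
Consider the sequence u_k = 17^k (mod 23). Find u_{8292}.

16

u_0 = 1; u_1 = 17; u_2 = 13; u_3 = 14; u_4 = 8; u_5 = 21; u_6 = 12; u_7 = 20; u_8 = 18; u_9 = 7; u_{10} = 4; u_{11} = 22; u_{12} = 6; u_{13} = 10; u_{14} = 9; u_{15} = 15; u_{16} = 2; u_{17} = 11; u_{18} = 3; u_{19} = 5; u_{20} = 16; u_{21} = 19; u_{22} = 1.
Since u_{22} = u_0 = 1, the sequence is periodic with period 22.
(8292 - 0) mod 22 = 20, so u_{8292} = u_{20} = 16.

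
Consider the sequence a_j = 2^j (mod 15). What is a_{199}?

a_1 = 2,  a_2 = 4,  a_3 = 8,  a_4 = 1,  a_5 = 2.
Since a_5 = a_1 = 2, the sequence is periodic with period 4.
So a_{199} = a_{1 + ((199-1) mod 4)} = a_3 = 8.

8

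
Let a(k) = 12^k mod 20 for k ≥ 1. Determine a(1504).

We have a(1) = 12, a(2) = 4, a(3) = 8, a(4) = 16, a(5) = 12.
Since a(5) = a(1) = 12, the sequence is periodic with period 4.
(1504 - 1) mod 4 = 3, so a(1504) = a(4) = 16.

16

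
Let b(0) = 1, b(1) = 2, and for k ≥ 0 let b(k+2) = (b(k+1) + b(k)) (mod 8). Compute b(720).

Computing terms: b(0) = 1, b(1) = 2, b(2) = 3, b(3) = 5, b(4) = 0, b(5) = 5, b(6) = 5, b(7) = 2, b(8) = 7, b(9) = 1, b(10) = 0, b(11) = 1, b(12) = 1, b(13) = 2.
Since (b(12), b(13)) = (b(0), b(1)) = (1, 2) (two consecutive terms determine the rest), the sequence is periodic with period 12.
(720 - 0) mod 12 = 0, so b(720) = b(0) = 1.

1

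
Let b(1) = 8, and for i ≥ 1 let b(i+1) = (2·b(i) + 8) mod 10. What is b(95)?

6

b(1) = 8, b(2) = 4, b(3) = 6, b(4) = 0, b(5) = 8.
Since b(5) = b(1) = 8, the sequence is periodic with period 4.
So b(95) = b(1 + ((95-1) mod 4)) = b(3) = 6.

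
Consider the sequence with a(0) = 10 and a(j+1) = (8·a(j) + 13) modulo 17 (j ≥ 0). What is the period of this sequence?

8

We have a(0) = 10, a(1) = 8, a(2) = 9, a(3) = 0, a(4) = 13, a(5) = 15, a(6) = 14, a(7) = 6, a(8) = 10.
The sequence repeats with period 8.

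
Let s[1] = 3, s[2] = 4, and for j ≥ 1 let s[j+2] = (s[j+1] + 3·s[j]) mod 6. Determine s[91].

1

We have s[1] = 3; s[2] = 4; s[3] = 1; s[4] = 1; s[5] = 4; s[6] = 1.
Since (s[5], s[6]) = (s[2], s[3]) = (4, 1) (two consecutive terms determine the rest), the sequence is eventually periodic: after a pre-period of length 1 it cycles with period 3.
For j ≥ 2, s[j] depends only on (j - 2) mod 3. (91 - 2) mod 3 = 2, so s[91] = s[4] = 1.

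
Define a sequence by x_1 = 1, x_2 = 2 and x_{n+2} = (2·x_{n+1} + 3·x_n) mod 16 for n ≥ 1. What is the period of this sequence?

Computing terms: x_1 = 1, x_2 = 2, x_3 = 7, x_4 = 4, x_5 = 13, x_6 = 6, x_7 = 3, x_8 = 8, x_9 = 9, x_{10} = 10, x_{11} = 15, x_{12} = 12, x_{13} = 5, x_{14} = 14, x_{15} = 11, x_{16} = 0, x_{17} = 1, x_{18} = 2.
Since (x_{17}, x_{18}) = (x_1, x_2) = (1, 2) (two consecutive terms determine the rest), the sequence is periodic with period 16.

16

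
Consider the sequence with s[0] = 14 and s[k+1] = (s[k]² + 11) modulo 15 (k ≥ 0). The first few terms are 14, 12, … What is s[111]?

6

Computing terms: s[0] = 14, s[1] = 12, s[2] = 5, s[3] = 6, s[4] = 2, s[5] = 0, s[6] = 11, s[7] = 12.
Since s[7] = s[1] = 12, the sequence is eventually periodic: after a pre-period of length 1 it cycles with period 6.
For k ≥ 1, s[k] depends only on (k - 1) mod 6. (111 - 1) mod 6 = 2, so s[111] = s[3] = 6.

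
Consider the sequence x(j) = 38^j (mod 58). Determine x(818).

x(1) = 38; x(2) = 52; x(3) = 4; x(4) = 36; x(5) = 34; x(6) = 16; x(7) = 28; x(8) = 20; x(9) = 6; x(10) = 54; x(11) = 22; x(12) = 24; x(13) = 42; x(14) = 30; x(15) = 38.
Since x(15) = x(1) = 38, the sequence is periodic with period 14.
(818 - 1) mod 14 = 5, so x(818) = x(6) = 16.

16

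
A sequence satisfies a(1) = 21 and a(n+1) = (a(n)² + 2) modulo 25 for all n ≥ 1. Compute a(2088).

We have a(1) = 21, a(2) = 18, a(3) = 1, a(4) = 3, a(5) = 11, a(6) = 23, a(7) = 6, a(8) = 13, a(9) = 21.
The sequence repeats with period 8.
So a(2088) = a(1 + ((2088-1) mod 8)) = a(8) = 13.

13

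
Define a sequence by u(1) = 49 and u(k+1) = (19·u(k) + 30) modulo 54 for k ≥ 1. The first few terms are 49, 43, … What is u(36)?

Listing terms: u(1) = 49,  u(2) = 43,  u(3) = 37,  u(4) = 31,  u(5) = 25,  u(6) = 19,  u(7) = 13,  u(8) = 7,  u(9) = 1,  u(10) = 49.
Since u(10) = u(1) = 49, the sequence is periodic with period 9.
(36 - 1) mod 9 = 8, so u(36) = u(9) = 1.

1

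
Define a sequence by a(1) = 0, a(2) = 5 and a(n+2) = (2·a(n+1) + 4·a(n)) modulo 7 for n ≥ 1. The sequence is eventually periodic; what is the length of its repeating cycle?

a(1) = 0, a(2) = 5, a(3) = 3, a(4) = 5, a(5) = 1, a(6) = 1, a(7) = 6, a(8) = 2, a(9) = 0, a(10) = 1, a(11) = 2, a(12) = 1, a(13) = 3, a(14) = 3, a(15) = 4, a(16) = 6, a(17) = 0, a(18) = 3, a(19) = 6, a(20) = 3, a(21) = 2, a(22) = 2, a(23) = 5, a(24) = 4, a(25) = 0, a(26) = 2, a(27) = 4, a(28) = 2, a(29) = 6, a(30) = 6, a(31) = 1, a(32) = 5, a(33) = 0, a(34) = 6, a(35) = 5, a(36) = 6, a(37) = 4, a(38) = 4, a(39) = 3, a(40) = 1, a(41) = 0, a(42) = 4, a(43) = 1, a(44) = 4, a(45) = 5, a(46) = 5, a(47) = 2, a(48) = 3, a(49) = 0, a(50) = 5.
Since (a(49), a(50)) = (a(1), a(2)) = (0, 5) (two consecutive terms determine the rest), the sequence is periodic with period 48.

48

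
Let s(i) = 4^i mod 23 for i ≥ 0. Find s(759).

We have s(0) = 1; s(1) = 4; s(2) = 16; s(3) = 18; s(4) = 3; s(5) = 12; s(6) = 2; s(7) = 8; s(8) = 9; s(9) = 13; s(10) = 6; s(11) = 1.
Since s(11) = s(0) = 1, the sequence is periodic with period 11.
So s(759) = s(0 + ((759-0) mod 11)) = s(0) = 1.

1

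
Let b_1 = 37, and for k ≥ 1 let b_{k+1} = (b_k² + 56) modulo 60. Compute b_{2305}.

We have b_1 = 37,  b_2 = 45,  b_3 = 41,  b_4 = 57,  b_5 = 5,  b_6 = 21,  b_7 = 17,  b_8 = 45.
Since b_8 = b_2 = 45, the sequence is eventually periodic: after a pre-period of length 1 it cycles with period 6.
For k ≥ 2, b_k depends only on (k - 2) mod 6. (2305 - 2) mod 6 = 5, so b_{2305} = b_7 = 17.

17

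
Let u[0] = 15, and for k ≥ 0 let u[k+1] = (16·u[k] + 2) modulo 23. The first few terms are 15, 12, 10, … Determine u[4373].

19

Listing terms: u[0] = 15, u[1] = 12, u[2] = 10, u[3] = 1, u[4] = 18, u[5] = 14, u[6] = 19, u[7] = 7, u[8] = 22, u[9] = 9, u[10] = 8, u[11] = 15.
The sequence repeats with period 11.
(4373 - 0) mod 11 = 6, so u[4373] = u[6] = 19.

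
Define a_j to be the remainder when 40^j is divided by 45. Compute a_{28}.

Listing terms: a_1 = 40; a_2 = 25; a_3 = 10; a_4 = 40.
The sequence repeats with period 3.
(28 - 1) mod 3 = 0, so a_{28} = a_1 = 40.

40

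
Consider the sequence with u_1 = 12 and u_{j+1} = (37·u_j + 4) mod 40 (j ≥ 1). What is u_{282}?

8

We have u_1 = 12,  u_2 = 8,  u_3 = 20,  u_4 = 24,  u_5 = 12.
Since u_5 = u_1 = 12, the sequence is periodic with period 4.
(282 - 1) mod 4 = 1, so u_{282} = u_2 = 8.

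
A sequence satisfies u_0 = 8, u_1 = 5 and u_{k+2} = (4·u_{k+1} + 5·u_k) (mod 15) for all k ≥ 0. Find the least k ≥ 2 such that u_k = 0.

Listing terms: u_0 = 8,  u_1 = 5,  u_2 = 0,  u_3 = 10,  u_4 = 10,  u_5 = 0,  u_6 = 5,  u_7 = 5,  u_8 = 0.
Since (u_7, u_8) = (u_1, u_2) = (5, 0) (two consecutive terms determine the rest), the sequence is eventually periodic: after a pre-period of length 1 it cycles with period 6.
The value 0 first appears (with k ≥ 2) at u_2.

2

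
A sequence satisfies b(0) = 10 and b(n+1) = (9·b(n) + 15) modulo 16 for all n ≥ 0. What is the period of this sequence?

We have b(0) = 10; b(1) = 9; b(2) = 0; b(3) = 15; b(4) = 6; b(5) = 5; b(6) = 12; b(7) = 11; b(8) = 2; b(9) = 1; b(10) = 8; b(11) = 7; b(12) = 14; b(13) = 13; b(14) = 4; b(15) = 3; b(16) = 10.
The sequence repeats with period 16.

16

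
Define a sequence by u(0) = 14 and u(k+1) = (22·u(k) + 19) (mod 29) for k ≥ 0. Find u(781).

25

Computing terms: u(0) = 14; u(1) = 8; u(2) = 21; u(3) = 17; u(4) = 16; u(5) = 23; u(6) = 3; u(7) = 27; u(8) = 4; u(9) = 20; u(10) = 24; u(11) = 25; u(12) = 18; u(13) = 9; u(14) = 14.
The sequence repeats with period 14.
(781 - 0) mod 14 = 11, so u(781) = u(11) = 25.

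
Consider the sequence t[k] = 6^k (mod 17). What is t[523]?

Listing terms: t[1] = 6,  t[2] = 2,  t[3] = 12,  t[4] = 4,  t[5] = 7,  t[6] = 8,  t[7] = 14,  t[8] = 16,  t[9] = 11,  t[10] = 15,  t[11] = 5,  t[12] = 13,  t[13] = 10,  t[14] = 9,  t[15] = 3,  t[16] = 1,  t[17] = 6.
Since t[17] = t[1] = 6, the sequence is periodic with period 16.
(523 - 1) mod 16 = 10, so t[523] = t[11] = 5.

5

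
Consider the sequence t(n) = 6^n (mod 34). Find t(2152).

Listing terms: t(0) = 1; t(1) = 6; t(2) = 2; t(3) = 12; t(4) = 4; t(5) = 24; t(6) = 8; t(7) = 14; t(8) = 16; t(9) = 28; t(10) = 32; t(11) = 22; t(12) = 30; t(13) = 10; t(14) = 26; t(15) = 20; t(16) = 18; t(17) = 6.
Since t(17) = t(1) = 6, the sequence is eventually periodic: after a pre-period of length 1 it cycles with period 16.
For n ≥ 1, t(n) depends only on (n - 1) mod 16. (2152 - 1) mod 16 = 7, so t(2152) = t(8) = 16.

16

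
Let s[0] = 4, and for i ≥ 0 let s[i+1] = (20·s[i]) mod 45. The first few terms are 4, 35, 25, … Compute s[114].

40

Computing terms: s[0] = 4; s[1] = 35; s[2] = 25; s[3] = 5; s[4] = 10; s[5] = 20; s[6] = 40; s[7] = 35.
Since s[7] = s[1] = 35, the sequence is eventually periodic: after a pre-period of length 1 it cycles with period 6.
For i ≥ 1, s[i] depends only on (i - 1) mod 6. (114 - 1) mod 6 = 5, so s[114] = s[6] = 40.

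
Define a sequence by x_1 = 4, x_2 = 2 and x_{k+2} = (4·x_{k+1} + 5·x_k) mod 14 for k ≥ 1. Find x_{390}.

Listing terms: x_1 = 4; x_2 = 2; x_3 = 0; x_4 = 10; x_5 = 12; x_6 = 0; x_7 = 4; x_8 = 2.
The sequence repeats with period 6.
(390 - 1) mod 6 = 5, so x_{390} = x_6 = 0.

0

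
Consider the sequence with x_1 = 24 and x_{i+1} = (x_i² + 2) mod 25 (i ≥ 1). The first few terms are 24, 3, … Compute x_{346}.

x_1 = 24; x_2 = 3; x_3 = 11; x_4 = 23; x_5 = 6; x_6 = 13; x_7 = 21; x_8 = 18; x_9 = 1; x_{10} = 3.
Since x_{10} = x_2 = 3, the sequence is eventually periodic: after a pre-period of length 1 it cycles with period 8.
For i ≥ 2, x_i depends only on (i - 2) mod 8. (346 - 2) mod 8 = 0, so x_{346} = x_2 = 3.

3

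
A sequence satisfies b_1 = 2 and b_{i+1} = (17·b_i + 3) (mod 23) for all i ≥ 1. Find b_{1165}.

Computing terms: b_1 = 2, b_2 = 14, b_3 = 11, b_4 = 6, b_5 = 13, b_6 = 17, b_7 = 16, b_8 = 22, b_9 = 9, b_{10} = 18, b_{11} = 10, b_{12} = 12, b_{13} = 0, b_{14} = 3, b_{15} = 8, b_{16} = 1, b_{17} = 20, b_{18} = 21, b_{19} = 15, b_{20} = 5, b_{21} = 19, b_{22} = 4, b_{23} = 2.
Since b_{23} = b_1 = 2, the sequence is periodic with period 22.
(1165 - 1) mod 22 = 20, so b_{1165} = b_{21} = 19.

19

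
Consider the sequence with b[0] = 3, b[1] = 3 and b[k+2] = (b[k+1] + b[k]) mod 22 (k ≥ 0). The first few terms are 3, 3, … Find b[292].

17

Computing terms: b[0] = 3; b[1] = 3; b[2] = 6; b[3] = 9; b[4] = 15; b[5] = 2; b[6] = 17; b[7] = 19; b[8] = 14; b[9] = 11; b[10] = 3; b[11] = 14; b[12] = 17; b[13] = 9; b[14] = 4; b[15] = 13; b[16] = 17; b[17] = 8; b[18] = 3; b[19] = 11; b[20] = 14; b[21] = 3; b[22] = 17; b[23] = 20; b[24] = 15; b[25] = 13; b[26] = 6; b[27] = 19; b[28] = 3; b[29] = 0; b[30] = 3; b[31] = 3.
Since (b[30], b[31]) = (b[0], b[1]) = (3, 3) (two consecutive terms determine the rest), the sequence is periodic with period 30.
So b[292] = b[0 + ((292-0) mod 30)] = b[22] = 17.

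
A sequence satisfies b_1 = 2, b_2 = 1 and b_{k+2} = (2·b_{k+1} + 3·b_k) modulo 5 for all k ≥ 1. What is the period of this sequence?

4

Computing terms: b_1 = 2; b_2 = 1; b_3 = 3; b_4 = 4; b_5 = 2; b_6 = 1.
Since (b_5, b_6) = (b_1, b_2) = (2, 1) (two consecutive terms determine the rest), the sequence is periodic with period 4.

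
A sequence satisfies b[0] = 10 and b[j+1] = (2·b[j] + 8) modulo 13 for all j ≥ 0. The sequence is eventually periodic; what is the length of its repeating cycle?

12

Computing terms: b[0] = 10; b[1] = 2; b[2] = 12; b[3] = 6; b[4] = 7; b[5] = 9; b[6] = 0; b[7] = 8; b[8] = 11; b[9] = 4; b[10] = 3; b[11] = 1; b[12] = 10.
The sequence repeats with period 12.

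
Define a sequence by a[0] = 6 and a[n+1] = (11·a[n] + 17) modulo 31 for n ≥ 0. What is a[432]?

We have a[0] = 6,  a[1] = 21,  a[2] = 0,  a[3] = 17,  a[4] = 18,  a[5] = 29,  a[6] = 26,  a[7] = 24,  a[8] = 2,  a[9] = 8,  a[10] = 12,  a[11] = 25,  a[12] = 13,  a[13] = 5,  a[14] = 10,  a[15] = 3,  a[16] = 19,  a[17] = 9,  a[18] = 23,  a[19] = 22,  a[20] = 11,  a[21] = 14,  a[22] = 16,  a[23] = 7,  a[24] = 1,  a[25] = 28,  a[26] = 15,  a[27] = 27,  a[28] = 4,  a[29] = 30,  a[30] = 6.
Since a[30] = a[0] = 6, the sequence is periodic with period 30.
(432 - 0) mod 30 = 12, so a[432] = a[12] = 13.

13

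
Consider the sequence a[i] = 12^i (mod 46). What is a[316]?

8

a[0] = 1,  a[1] = 12,  a[2] = 6,  a[3] = 26,  a[4] = 36,  a[5] = 18,  a[6] = 32,  a[7] = 16,  a[8] = 8,  a[9] = 4,  a[10] = 2,  a[11] = 24,  a[12] = 12.
Since a[12] = a[1] = 12, the sequence is eventually periodic: after a pre-period of length 1 it cycles with period 11.
For i ≥ 1, a[i] depends only on (i - 1) mod 11. (316 - 1) mod 11 = 7, so a[316] = a[8] = 8.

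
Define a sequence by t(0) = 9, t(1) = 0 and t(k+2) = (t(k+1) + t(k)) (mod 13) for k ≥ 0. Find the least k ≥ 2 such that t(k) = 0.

8

t(0) = 9; t(1) = 0; t(2) = 9; t(3) = 9; t(4) = 5; t(5) = 1; t(6) = 6; t(7) = 7; t(8) = 0; t(9) = 7; t(10) = 7; t(11) = 1; t(12) = 8; t(13) = 9; t(14) = 4; t(15) = 0; t(16) = 4; t(17) = 4; t(18) = 8; t(19) = 12; t(20) = 7; t(21) = 6; t(22) = 0; t(23) = 6; t(24) = 6; t(25) = 12; t(26) = 5; t(27) = 4; t(28) = 9; t(29) = 0.
The sequence repeats with period 28.
The value 0 first appears (with k ≥ 2) at t(8).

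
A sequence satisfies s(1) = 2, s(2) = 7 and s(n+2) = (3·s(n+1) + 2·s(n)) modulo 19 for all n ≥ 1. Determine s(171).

9

s(1) = 2, s(2) = 7, s(3) = 6, s(4) = 13, s(5) = 13, s(6) = 8, s(7) = 12, s(8) = 14, s(9) = 9, s(10) = 17, s(11) = 12, s(12) = 13, s(13) = 6, s(14) = 6, s(15) = 11, s(16) = 7, s(17) = 5, s(18) = 10, s(19) = 2, s(20) = 7.
The sequence repeats with period 18.
(171 - 1) mod 18 = 8, so s(171) = s(9) = 9.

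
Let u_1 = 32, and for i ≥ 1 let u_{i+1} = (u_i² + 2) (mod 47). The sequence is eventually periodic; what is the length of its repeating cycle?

3

u_1 = 32, u_2 = 39, u_3 = 19, u_4 = 34, u_5 = 30, u_6 = 9, u_7 = 36, u_8 = 29, u_9 = 44, u_{10} = 11, u_{11} = 29.
Since u_{11} = u_8 = 29, the sequence is eventually periodic: after a pre-period of length 7 it cycles with period 3.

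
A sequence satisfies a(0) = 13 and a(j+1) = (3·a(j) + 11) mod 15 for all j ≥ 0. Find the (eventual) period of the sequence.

4

We have a(0) = 13,  a(1) = 5,  a(2) = 11,  a(3) = 14,  a(4) = 8,  a(5) = 5.
Since a(5) = a(1) = 5, the sequence is eventually periodic: after a pre-period of length 1 it cycles with period 4.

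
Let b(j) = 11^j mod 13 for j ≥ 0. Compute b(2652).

We have b(0) = 1; b(1) = 11; b(2) = 4; b(3) = 5; b(4) = 3; b(5) = 7; b(6) = 12; b(7) = 2; b(8) = 9; b(9) = 8; b(10) = 10; b(11) = 6; b(12) = 1.
The sequence repeats with period 12.
So b(2652) = b(0 + ((2652-0) mod 12)) = b(0) = 1.

1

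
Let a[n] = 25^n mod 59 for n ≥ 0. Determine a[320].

25

Listing terms: a[0] = 1; a[1] = 25; a[2] = 35; a[3] = 49; a[4] = 45; a[5] = 4; a[6] = 41; a[7] = 22; a[8] = 19; a[9] = 3; a[10] = 16; a[11] = 46; a[12] = 29; a[13] = 17; a[14] = 12; a[15] = 5; a[16] = 7; a[17] = 57; a[18] = 9; a[19] = 48; a[20] = 20; a[21] = 28; a[22] = 51; a[23] = 36; a[24] = 15; a[25] = 21; a[26] = 53; a[27] = 27; a[28] = 26; a[29] = 1.
Since a[29] = a[0] = 1, the sequence is periodic with period 29.
So a[320] = a[0 + ((320-0) mod 29)] = a[1] = 25.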